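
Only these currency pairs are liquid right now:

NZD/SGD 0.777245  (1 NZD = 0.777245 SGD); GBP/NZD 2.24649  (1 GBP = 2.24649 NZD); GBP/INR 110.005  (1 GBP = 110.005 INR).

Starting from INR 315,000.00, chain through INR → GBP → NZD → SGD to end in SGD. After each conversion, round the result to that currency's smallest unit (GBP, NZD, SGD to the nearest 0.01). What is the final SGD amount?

SGD 4,999.90

INR 315,000.00 ÷ 110.005 = GBP 2,863.51
GBP 2,863.51 × 2.24649 = NZD 6,432.85
NZD 6,432.85 × 0.777245 = SGD 4,999.90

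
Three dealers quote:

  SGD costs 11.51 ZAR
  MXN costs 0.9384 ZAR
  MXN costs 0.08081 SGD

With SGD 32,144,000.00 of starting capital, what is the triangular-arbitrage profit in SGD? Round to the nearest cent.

Profit: SGD 286,040.28

Profitable loop is SGD → MXN → ZAR → SGD:
SGD 32,144,000.00 ÷ 0.08081 = MXN 397,772,552.90
MXN 397,772,552.90 × 0.9384 = ZAR 373,269,763.64
ZAR 373,269,763.64 ÷ 11.51 = SGD 32,430,040.28
Profit = SGD 32,430,040.28 − SGD 32,144,000.00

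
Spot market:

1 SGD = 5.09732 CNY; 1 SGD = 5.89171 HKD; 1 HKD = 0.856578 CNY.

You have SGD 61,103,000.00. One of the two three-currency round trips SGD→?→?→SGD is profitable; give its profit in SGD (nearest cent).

Profitable loop is SGD → CNY → HKD → SGD:
SGD 61,103,000.00 × 5.09732 = CNY 311,461,543.96
CNY 311,461,543.96 ÷ 0.856578 = HKD 363,611,421.21
HKD 363,611,421.21 ÷ 5.89171 = SGD 61,715,770.33
Profit = SGD 61,715,770.33 − SGD 61,103,000.00

Profit: SGD 612,770.33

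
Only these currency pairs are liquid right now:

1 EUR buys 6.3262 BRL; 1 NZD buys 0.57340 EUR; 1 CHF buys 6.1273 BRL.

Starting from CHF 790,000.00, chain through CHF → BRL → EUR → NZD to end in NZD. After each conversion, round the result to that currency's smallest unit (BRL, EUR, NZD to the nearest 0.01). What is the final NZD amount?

CHF 790,000.00 × 6.1273 = BRL 4,840,567.00
BRL 4,840,567.00 ÷ 6.3262 = EUR 765,161.87
EUR 765,161.87 ÷ 0.57340 = NZD 1,334,429.49

NZD 1,334,429.49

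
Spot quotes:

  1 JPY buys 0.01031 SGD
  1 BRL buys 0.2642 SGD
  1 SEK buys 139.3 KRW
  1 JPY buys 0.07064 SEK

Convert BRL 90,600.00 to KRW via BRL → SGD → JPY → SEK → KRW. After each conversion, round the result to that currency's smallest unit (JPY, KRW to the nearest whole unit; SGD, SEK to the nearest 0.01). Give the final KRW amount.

BRL 90,600.00 × 0.2642 = SGD 23,936.52
SGD 23,936.52 ÷ 0.01031 = JPY 2,321,680
JPY 2,321,680 × 0.07064 = SEK 164,003.48
SEK 164,003.48 × 139.3 = KRW 22,845,685

KRW 22,845,685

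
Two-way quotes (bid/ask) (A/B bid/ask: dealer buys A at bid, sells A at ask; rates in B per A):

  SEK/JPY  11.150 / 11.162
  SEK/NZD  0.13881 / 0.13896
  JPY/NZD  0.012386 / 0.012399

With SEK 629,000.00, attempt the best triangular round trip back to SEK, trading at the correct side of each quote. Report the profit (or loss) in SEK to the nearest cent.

Best loop SEK → NZD → JPY → SEK:
SEK 629,000.00 × 0.13881 (sell SEK at bid) = NZD 87,311.49
NZD 87,311.49 ÷ 0.012399 (buy JPY at ask) = JPY 7,041,817
JPY 7,041,817 ÷ 11.162 (buy SEK at ask) = SEK 630,874.13

Net profit: SEK 1,874.13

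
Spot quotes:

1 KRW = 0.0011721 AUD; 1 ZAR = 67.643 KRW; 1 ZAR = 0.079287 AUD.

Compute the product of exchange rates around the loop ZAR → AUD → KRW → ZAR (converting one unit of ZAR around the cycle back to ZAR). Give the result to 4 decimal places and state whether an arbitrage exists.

Around ZAR → AUD → KRW → ZAR: 1 × 0.079287 ÷ 0.0011721 ÷ 67.643 = 1.000033
Product ≈ 1 (deviation 0.003%, within rounding noise).

1.0000 (no arbitrage)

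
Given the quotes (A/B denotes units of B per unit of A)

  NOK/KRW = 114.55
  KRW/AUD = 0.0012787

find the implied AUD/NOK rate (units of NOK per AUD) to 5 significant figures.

AUD/NOK = 6.8271

1 AUD ÷ 0.0012787 = 782.044 KRW
782.044 KRW ÷ 114.55 = 6.8271 NOK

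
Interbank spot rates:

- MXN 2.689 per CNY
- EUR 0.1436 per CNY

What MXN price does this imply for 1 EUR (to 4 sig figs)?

1 EUR ÷ 0.1436 = 6.96379 CNY
6.96379 CNY × 2.689 = 18.7256 MXN

EUR/MXN = 18.73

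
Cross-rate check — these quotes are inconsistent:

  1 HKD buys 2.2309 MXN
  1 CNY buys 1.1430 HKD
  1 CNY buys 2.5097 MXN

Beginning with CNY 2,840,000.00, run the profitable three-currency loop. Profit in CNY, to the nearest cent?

Profitable loop is CNY → HKD → MXN → CNY:
CNY 2,840,000.00 × 1.1430 = HKD 3,246,120.00
HKD 3,246,120.00 × 2.2309 = MXN 7,241,769.11
MXN 7,241,769.11 ÷ 2.5097 = CNY 2,885,511.86
Profit = CNY 2,885,511.86 − CNY 2,840,000.00

Profit: CNY 45,511.86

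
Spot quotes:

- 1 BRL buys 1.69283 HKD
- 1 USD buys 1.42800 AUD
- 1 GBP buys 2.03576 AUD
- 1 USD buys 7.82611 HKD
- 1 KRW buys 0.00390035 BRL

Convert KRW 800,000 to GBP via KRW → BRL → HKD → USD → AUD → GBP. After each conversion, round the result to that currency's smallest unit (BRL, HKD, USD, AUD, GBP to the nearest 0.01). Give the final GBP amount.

GBP 473.43

KRW 800,000 × 0.00390035 = BRL 3,120.28
BRL 3,120.28 × 1.69283 = HKD 5,282.10
HKD 5,282.10 ÷ 7.82611 = USD 674.93
USD 674.93 × 1.42800 = AUD 963.80
AUD 963.80 ÷ 2.03576 = GBP 473.43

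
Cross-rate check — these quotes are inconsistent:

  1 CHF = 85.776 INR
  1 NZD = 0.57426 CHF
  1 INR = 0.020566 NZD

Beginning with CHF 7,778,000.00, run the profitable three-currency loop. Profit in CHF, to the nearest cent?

Profitable loop is CHF → INR → NZD → CHF:
CHF 7,778,000.00 × 85.776 = INR 667,165,728.00
INR 667,165,728.00 × 0.020566 = NZD 13,720,930.36
NZD 13,720,930.36 × 0.57426 = CHF 7,879,381.47
Profit = CHF 7,879,381.47 − CHF 7,778,000.00

Profit: CHF 101,381.47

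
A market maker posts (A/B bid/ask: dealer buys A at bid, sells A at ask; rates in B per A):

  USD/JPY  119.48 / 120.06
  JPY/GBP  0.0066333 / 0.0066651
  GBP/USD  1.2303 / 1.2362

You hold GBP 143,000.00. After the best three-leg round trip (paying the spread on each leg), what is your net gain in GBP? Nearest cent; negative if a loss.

Best loop GBP → JPY → USD → GBP:
GBP 143,000.00 ÷ 0.0066651 (buy JPY at ask) = JPY 21,455,042
JPY 21,455,042 ÷ 120.06 (buy USD at ask) = USD 178,702.66
USD 178,702.66 ÷ 1.2362 (buy GBP at ask) = GBP 144,558.05

Net profit: GBP 1,558.05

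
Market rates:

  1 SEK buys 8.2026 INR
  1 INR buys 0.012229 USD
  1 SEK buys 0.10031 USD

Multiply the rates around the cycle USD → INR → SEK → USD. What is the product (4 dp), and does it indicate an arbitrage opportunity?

Around USD → INR → SEK → USD: 1 ÷ 0.012229 ÷ 8.2026 × 0.10031 = 1.000004
Product ≈ 1 (deviation 0.000%, within rounding noise).

1.0000 (no arbitrage)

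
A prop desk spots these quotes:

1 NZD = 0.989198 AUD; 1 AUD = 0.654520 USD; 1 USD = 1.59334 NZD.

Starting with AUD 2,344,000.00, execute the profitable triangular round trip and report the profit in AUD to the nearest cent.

Profit: AUD 74,088.65

Profitable loop is AUD → USD → NZD → AUD:
AUD 2,344,000.00 × 0.654520 = USD 1,534,194.88
USD 1,534,194.88 × 1.59334 = NZD 2,444,494.07
NZD 2,444,494.07 × 0.989198 = AUD 2,418,088.65
Profit = AUD 2,418,088.65 − AUD 2,344,000.00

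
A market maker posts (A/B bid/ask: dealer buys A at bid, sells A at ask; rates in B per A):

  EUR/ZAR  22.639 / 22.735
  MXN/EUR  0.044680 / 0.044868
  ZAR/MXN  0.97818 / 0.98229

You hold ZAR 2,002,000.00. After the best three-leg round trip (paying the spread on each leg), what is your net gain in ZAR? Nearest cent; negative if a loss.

Net result: ZAR -4,012.90 (no profitable arbitrage after spreads)

Best loop ZAR → EUR → MXN → ZAR:
ZAR 2,002,000.00 ÷ 22.735 (buy EUR at ask) = EUR 88,058.06
EUR 88,058.06 ÷ 0.044868 (buy MXN at ask) = MXN 1,962,602.75
MXN 1,962,602.75 ÷ 0.98229 (buy ZAR at ask) = ZAR 1,997,987.10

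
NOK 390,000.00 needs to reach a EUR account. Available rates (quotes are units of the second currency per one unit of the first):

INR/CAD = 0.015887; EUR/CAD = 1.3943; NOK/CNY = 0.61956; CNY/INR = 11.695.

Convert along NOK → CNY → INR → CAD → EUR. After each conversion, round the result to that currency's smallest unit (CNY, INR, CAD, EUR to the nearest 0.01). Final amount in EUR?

EUR 32,198.37

NOK 390,000.00 × 0.61956 = CNY 241,628.40
CNY 241,628.40 × 11.695 = INR 2,825,844.14
INR 2,825,844.14 × 0.015887 = CAD 44,894.19
CAD 44,894.19 ÷ 1.3943 = EUR 32,198.37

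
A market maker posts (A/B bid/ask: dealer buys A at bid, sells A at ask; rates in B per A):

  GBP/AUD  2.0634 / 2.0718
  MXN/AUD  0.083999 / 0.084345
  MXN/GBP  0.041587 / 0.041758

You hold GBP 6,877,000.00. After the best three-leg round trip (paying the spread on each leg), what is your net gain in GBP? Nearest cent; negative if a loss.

Best loop GBP → AUD → MXN → GBP:
GBP 6,877,000.00 × 2.0634 (sell GBP at bid) = AUD 14,190,001.80
AUD 14,190,001.80 ÷ 0.084345 (buy MXN at ask) = MXN 168,237,616.93
MXN 168,237,616.93 × 0.041587 (sell MXN at bid) = GBP 6,996,497.78

Net profit: GBP 119,497.78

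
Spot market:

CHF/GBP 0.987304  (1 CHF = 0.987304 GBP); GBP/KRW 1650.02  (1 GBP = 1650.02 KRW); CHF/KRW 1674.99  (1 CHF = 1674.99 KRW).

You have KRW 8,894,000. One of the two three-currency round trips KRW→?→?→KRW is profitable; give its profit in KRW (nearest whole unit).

Profitable loop is KRW → GBP → CHF → KRW:
KRW 8,894,000 ÷ 1650.02 = GBP 5,390.24
GBP 5,390.24 ÷ 0.987304 = CHF 5,459.55
CHF 5,459.55 × 1674.99 = KRW 9,144,695
Profit = KRW 9,144,695 − KRW 8,894,000

Profit: KRW 250,695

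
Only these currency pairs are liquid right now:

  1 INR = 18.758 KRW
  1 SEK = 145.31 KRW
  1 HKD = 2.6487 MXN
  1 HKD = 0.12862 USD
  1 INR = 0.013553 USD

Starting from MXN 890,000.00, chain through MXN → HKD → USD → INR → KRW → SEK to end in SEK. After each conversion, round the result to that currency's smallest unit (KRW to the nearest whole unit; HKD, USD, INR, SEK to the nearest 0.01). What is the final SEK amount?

SEK 411,643.60

MXN 890,000.00 ÷ 2.6487 = HKD 336,013.89
HKD 336,013.89 × 0.12862 = USD 43,218.11
USD 43,218.11 ÷ 0.013553 = INR 3,188,822.40
INR 3,188,822.40 × 18.758 = KRW 59,815,931
KRW 59,815,931 ÷ 145.31 = SEK 411,643.60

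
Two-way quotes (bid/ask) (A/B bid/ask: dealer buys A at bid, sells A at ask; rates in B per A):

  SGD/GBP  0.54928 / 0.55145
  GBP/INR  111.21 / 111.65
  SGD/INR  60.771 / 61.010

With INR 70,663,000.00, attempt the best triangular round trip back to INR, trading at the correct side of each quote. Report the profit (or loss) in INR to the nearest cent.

Net profit: INR 87,363.14

Best loop INR → SGD → GBP → INR:
INR 70,663,000.00 ÷ 61.010 (buy SGD at ask) = SGD 1,158,219.96
SGD 1,158,219.96 × 0.54928 (sell SGD at bid) = GBP 636,187.06
GBP 636,187.06 × 111.21 (sell GBP at bid) = INR 70,750,363.14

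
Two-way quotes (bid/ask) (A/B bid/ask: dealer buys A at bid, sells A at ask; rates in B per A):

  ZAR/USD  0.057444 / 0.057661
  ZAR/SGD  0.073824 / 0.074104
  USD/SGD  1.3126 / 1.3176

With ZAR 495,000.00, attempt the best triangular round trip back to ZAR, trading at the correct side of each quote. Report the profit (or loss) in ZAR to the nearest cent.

Best loop ZAR → USD → SGD → ZAR:
ZAR 495,000.00 × 0.057444 (sell ZAR at bid) = USD 28,434.78
USD 28,434.78 × 1.3126 (sell USD at bid) = SGD 37,323.49
SGD 37,323.49 ÷ 0.074104 (buy ZAR at ask) = ZAR 503,663.66

Net profit: ZAR 8,663.66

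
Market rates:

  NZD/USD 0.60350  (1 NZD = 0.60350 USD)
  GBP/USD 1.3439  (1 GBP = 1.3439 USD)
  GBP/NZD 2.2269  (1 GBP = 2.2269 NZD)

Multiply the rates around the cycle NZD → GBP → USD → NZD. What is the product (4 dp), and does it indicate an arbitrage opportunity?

Around NZD → GBP → USD → NZD: 1 ÷ 2.2269 × 1.3439 ÷ 0.60350 = 0.999975
Product ≈ 1 (deviation 0.003%, within rounding noise).

1.0000 (no arbitrage)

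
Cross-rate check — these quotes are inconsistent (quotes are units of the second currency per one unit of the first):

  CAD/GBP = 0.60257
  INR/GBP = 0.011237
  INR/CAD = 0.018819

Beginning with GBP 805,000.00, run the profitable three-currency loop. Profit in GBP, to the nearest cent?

Profitable loop is GBP → INR → CAD → GBP:
GBP 805,000.00 ÷ 0.011237 = INR 71,638,337.63
INR 71,638,337.63 × 0.018819 = CAD 1,348,161.88
CAD 1,348,161.88 × 0.60257 = GBP 812,361.90
Profit = GBP 812,361.90 − GBP 805,000.00

Profit: GBP 7,361.90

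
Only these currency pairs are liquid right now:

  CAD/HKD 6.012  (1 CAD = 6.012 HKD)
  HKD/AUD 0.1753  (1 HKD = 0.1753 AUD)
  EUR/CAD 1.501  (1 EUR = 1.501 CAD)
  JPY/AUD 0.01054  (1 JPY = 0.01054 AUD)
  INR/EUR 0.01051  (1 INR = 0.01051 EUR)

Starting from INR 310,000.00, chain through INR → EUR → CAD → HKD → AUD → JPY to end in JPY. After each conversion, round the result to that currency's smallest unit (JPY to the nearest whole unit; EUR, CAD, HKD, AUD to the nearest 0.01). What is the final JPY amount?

JPY 488,996

INR 310,000.00 × 0.01051 = EUR 3,258.10
EUR 3,258.10 × 1.501 = CAD 4,890.41
CAD 4,890.41 × 6.012 = HKD 29,401.14
HKD 29,401.14 × 0.1753 = AUD 5,154.02
AUD 5,154.02 ÷ 0.01054 = JPY 488,996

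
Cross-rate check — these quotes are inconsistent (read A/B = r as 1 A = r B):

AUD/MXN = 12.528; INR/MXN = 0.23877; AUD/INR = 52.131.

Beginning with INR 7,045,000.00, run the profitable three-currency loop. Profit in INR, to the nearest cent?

Profitable loop is INR → AUD → MXN → INR:
INR 7,045,000.00 ÷ 52.131 = AUD 135,140.32
AUD 135,140.32 × 12.528 = MXN 1,693,037.92
MXN 1,693,037.92 ÷ 0.23877 = INR 7,090,664.34
Profit = INR 7,090,664.34 − INR 7,045,000.00

Profit: INR 45,664.34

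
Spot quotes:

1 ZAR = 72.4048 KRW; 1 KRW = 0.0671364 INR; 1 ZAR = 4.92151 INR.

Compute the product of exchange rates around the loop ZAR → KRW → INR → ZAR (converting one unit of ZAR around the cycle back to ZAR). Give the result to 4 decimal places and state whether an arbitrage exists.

0.9877 (arbitrage exists)

Around ZAR → KRW → INR → ZAR: 1 × 72.4048 × 0.0671364 ÷ 4.92151 = 0.987705
Product < 1; profitable direction is ZAR → INR → KRW → ZAR.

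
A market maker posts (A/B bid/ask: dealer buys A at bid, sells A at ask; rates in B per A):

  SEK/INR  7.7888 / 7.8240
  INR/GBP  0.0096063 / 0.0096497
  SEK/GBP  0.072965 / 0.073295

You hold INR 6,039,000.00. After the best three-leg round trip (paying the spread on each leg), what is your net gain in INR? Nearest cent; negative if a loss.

Net profit: INR 125,777.09

Best loop INR → GBP → SEK → INR:
INR 6,039,000.00 × 0.0096063 (sell INR at bid) = GBP 58,012.45
GBP 58,012.45 ÷ 0.073295 (buy SEK at ask) = SEK 791,492.54
SEK 791,492.54 × 7.7888 (sell SEK at bid) = INR 6,164,777.09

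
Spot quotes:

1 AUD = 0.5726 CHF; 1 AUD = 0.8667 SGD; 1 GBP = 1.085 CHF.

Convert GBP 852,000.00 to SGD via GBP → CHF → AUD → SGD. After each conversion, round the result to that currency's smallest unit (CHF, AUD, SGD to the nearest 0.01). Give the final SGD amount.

SGD 1,399,222.52

GBP 852,000.00 × 1.085 = CHF 924,420.00
CHF 924,420.00 ÷ 0.5726 = AUD 1,614,425.43
AUD 1,614,425.43 × 0.8667 = SGD 1,399,222.52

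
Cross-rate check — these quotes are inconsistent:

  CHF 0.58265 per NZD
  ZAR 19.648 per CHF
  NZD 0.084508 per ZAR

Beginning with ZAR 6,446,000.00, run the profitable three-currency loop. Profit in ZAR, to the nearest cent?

Profitable loop is ZAR → CHF → NZD → ZAR:
ZAR 6,446,000.00 ÷ 19.648 = CHF 328,074.10
CHF 328,074.10 ÷ 0.58265 = NZD 563,072.35
NZD 563,072.35 ÷ 0.084508 = ZAR 6,662,947.28
Profit = ZAR 6,662,947.28 − ZAR 6,446,000.00

Profit: ZAR 216,947.28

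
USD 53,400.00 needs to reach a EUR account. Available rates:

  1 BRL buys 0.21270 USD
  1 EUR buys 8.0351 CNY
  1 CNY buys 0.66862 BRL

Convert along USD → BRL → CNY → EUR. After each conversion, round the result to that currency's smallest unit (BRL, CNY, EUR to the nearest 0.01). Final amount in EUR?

EUR 46,730.79

USD 53,400.00 ÷ 0.21270 = BRL 251,057.83
BRL 251,057.83 ÷ 0.66862 = CNY 375,486.57
CNY 375,486.57 ÷ 8.0351 = EUR 46,730.79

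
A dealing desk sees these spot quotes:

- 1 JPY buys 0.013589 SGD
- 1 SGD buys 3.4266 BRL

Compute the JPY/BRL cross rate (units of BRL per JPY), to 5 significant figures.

1 JPY × 0.013589 = 0.013589 SGD
0.013589 SGD × 3.4266 = 0.0465641 BRL

JPY/BRL = 0.046564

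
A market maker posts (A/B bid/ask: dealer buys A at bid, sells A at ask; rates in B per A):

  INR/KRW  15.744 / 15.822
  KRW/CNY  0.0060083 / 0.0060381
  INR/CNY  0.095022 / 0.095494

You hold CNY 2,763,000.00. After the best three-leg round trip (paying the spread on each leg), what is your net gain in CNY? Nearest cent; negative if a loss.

Net result: CNY -14,831.42 (no profitable arbitrage after spreads)

Best loop CNY → KRW → INR → CNY:
CNY 2,763,000.00 ÷ 0.0060381 (buy KRW at ask) = KRW 457,594,276
KRW 457,594,276 ÷ 15.822 (buy INR at ask) = INR 28,921,392.77
INR 28,921,392.77 × 0.095022 (sell INR at bid) = CNY 2,748,168.58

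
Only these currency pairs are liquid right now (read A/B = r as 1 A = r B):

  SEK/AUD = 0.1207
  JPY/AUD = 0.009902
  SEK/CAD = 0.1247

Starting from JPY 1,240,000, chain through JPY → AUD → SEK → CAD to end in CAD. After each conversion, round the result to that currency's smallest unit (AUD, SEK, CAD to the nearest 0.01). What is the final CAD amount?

JPY 1,240,000 × 0.009902 = AUD 12,278.48
AUD 12,278.48 ÷ 0.1207 = SEK 101,727.26
SEK 101,727.26 × 0.1247 = CAD 12,685.39

CAD 12,685.39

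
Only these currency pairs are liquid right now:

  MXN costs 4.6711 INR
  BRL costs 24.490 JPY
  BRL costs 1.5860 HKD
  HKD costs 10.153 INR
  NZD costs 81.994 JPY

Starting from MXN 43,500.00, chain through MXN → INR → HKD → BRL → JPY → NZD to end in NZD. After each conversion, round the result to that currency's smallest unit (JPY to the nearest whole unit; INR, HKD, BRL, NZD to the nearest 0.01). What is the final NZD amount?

MXN 43,500.00 × 4.6711 = INR 203,192.85
INR 203,192.85 ÷ 10.153 = HKD 20,013.08
HKD 20,013.08 ÷ 1.5860 = BRL 12,618.59
BRL 12,618.59 × 24.490 = JPY 309,029
JPY 309,029 ÷ 81.994 = NZD 3,768.92

NZD 3,768.92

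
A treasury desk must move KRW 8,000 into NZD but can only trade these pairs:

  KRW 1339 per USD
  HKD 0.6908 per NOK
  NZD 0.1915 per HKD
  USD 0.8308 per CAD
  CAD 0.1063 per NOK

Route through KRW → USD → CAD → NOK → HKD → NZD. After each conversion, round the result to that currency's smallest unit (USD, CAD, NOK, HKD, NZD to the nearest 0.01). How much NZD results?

KRW 8,000 ÷ 1339 = USD 5.97
USD 5.97 ÷ 0.8308 = CAD 7.19
CAD 7.19 ÷ 0.1063 = NOK 67.64
NOK 67.64 × 0.6908 = HKD 46.73
HKD 46.73 × 0.1915 = NZD 8.95

NZD 8.95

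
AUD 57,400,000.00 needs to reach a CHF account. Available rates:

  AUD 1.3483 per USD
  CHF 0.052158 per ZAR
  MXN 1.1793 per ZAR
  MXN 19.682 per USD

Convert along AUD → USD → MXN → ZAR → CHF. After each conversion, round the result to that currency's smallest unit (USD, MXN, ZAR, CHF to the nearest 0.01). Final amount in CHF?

CHF 37,058,788.43

AUD 57,400,000.00 ÷ 1.3483 = USD 42,572,127.86
USD 42,572,127.86 × 19.682 = MXN 837,904,620.54
MXN 837,904,620.54 ÷ 1.1793 = ZAR 710,510,150.55
ZAR 710,510,150.55 × 0.052158 = CHF 37,058,788.43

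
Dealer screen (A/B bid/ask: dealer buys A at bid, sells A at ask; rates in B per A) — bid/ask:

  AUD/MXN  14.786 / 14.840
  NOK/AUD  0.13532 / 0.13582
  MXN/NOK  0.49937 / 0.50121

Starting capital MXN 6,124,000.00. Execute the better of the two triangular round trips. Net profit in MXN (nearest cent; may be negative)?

Best loop MXN → NOK → AUD → MXN:
MXN 6,124,000.00 × 0.49937 (sell MXN at bid) = NOK 3,058,141.88
NOK 3,058,141.88 × 0.13532 (sell NOK at bid) = AUD 413,827.76
AUD 413,827.76 × 14.786 (sell AUD at bid) = MXN 6,118,857.25

Net result: MXN -5,142.75 (no profitable arbitrage after spreads)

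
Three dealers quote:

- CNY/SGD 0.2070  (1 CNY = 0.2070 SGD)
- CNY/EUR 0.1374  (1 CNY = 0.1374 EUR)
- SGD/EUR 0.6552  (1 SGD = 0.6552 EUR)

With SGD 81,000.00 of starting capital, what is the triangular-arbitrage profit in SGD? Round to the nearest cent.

Profitable loop is SGD → CNY → EUR → SGD:
SGD 81,000.00 ÷ 0.2070 = CNY 391,304.35
CNY 391,304.35 × 0.1374 = EUR 53,765.22
EUR 53,765.22 ÷ 0.6552 = SGD 82,059.25
Profit = SGD 82,059.25 − SGD 81,000.00

Profit: SGD 1,059.25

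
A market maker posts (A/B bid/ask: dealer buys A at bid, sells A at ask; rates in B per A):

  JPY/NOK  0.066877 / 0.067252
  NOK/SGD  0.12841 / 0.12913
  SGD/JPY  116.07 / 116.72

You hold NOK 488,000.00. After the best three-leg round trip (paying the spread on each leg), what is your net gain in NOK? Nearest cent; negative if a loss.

Net result: NOK -1,575.51 (no profitable arbitrage after spreads)

Best loop NOK → SGD → JPY → NOK:
NOK 488,000.00 × 0.12841 (sell NOK at bid) = SGD 62,664.08
SGD 62,664.08 × 116.07 (sell SGD at bid) = JPY 7,273,420
JPY 7,273,420 × 0.066877 (sell JPY at bid) = NOK 486,424.49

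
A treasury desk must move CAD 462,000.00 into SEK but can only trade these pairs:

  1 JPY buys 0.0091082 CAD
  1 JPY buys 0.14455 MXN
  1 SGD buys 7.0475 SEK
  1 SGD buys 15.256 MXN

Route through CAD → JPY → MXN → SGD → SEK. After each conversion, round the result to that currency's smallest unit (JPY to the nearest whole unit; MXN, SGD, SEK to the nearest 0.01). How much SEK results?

SEK 3,387,052.39

CAD 462,000.00 ÷ 0.0091082 = JPY 50,723,524
JPY 50,723,524 × 0.14455 = MXN 7,332,085.39
MXN 7,332,085.39 ÷ 15.256 = SGD 480,603.39
SGD 480,603.39 × 7.0475 = SEK 3,387,052.39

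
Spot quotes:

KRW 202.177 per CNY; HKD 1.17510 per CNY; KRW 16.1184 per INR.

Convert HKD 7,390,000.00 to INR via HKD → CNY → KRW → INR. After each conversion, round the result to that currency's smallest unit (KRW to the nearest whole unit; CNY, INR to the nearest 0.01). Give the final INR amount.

INR 78,882,275.60

HKD 7,390,000.00 ÷ 1.17510 = CNY 6,288,826.48
CNY 6,288,826.48 × 202.177 = KRW 1,271,456,071
KRW 1,271,456,071 ÷ 16.1184 = INR 78,882,275.60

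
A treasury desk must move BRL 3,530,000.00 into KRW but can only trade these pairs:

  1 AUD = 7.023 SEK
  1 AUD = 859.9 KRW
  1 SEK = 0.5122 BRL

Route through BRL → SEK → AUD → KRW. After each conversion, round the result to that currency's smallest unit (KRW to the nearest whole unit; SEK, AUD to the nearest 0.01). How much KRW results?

KRW 843,840,594

BRL 3,530,000.00 ÷ 0.5122 = SEK 6,891,839.13
SEK 6,891,839.13 ÷ 7.023 = AUD 981,324.10
AUD 981,324.10 × 859.9 = KRW 843,840,594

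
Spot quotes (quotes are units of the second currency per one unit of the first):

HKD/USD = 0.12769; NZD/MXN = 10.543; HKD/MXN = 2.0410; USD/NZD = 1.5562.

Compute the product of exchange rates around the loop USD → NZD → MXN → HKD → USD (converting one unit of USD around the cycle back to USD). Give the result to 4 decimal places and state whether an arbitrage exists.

Around USD → NZD → MXN → HKD → USD: 1 × 1.5562 × 10.543 ÷ 2.0410 × 0.12769 = 1.026463
Product > 1; profitable direction is USD → NZD → MXN → HKD → USD.

1.0265 (arbitrage exists)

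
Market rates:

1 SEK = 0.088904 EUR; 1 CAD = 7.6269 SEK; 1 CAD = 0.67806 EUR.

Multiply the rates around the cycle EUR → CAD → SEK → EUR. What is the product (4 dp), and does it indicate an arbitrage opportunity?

Around EUR → CAD → SEK → EUR: 1 ÷ 0.67806 × 7.6269 × 0.088904 = 1.000003
Product ≈ 1 (deviation 0.000%, within rounding noise).

1.0000 (no arbitrage)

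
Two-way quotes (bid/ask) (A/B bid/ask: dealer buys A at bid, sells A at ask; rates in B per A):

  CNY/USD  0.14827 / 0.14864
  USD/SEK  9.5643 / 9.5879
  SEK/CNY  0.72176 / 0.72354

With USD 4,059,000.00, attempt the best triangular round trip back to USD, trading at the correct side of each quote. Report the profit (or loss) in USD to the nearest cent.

Net profit: USD 95,495.94

Best loop USD → SEK → CNY → USD:
USD 4,059,000.00 × 9.5643 (sell USD at bid) = SEK 38,821,493.70
SEK 38,821,493.70 × 0.72176 (sell SEK at bid) = CNY 28,019,801.29
CNY 28,019,801.29 × 0.14827 (sell CNY at bid) = USD 4,154,495.94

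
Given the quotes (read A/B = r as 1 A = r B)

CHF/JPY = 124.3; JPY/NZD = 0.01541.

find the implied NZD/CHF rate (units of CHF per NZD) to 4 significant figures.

NZD/CHF = 0.5221

1 NZD ÷ 0.01541 = 64.8929 JPY
64.8929 JPY ÷ 124.3 = 0.522067 CHF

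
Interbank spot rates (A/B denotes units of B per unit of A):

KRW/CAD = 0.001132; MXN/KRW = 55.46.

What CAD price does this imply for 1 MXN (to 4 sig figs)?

1 MXN × 55.46 = 55.46 KRW
55.46 KRW × 0.001132 = 0.0627807 CAD

MXN/CAD = 0.06278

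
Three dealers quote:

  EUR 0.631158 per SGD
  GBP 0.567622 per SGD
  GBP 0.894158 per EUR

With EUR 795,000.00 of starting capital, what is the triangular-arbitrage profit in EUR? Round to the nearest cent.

Profit: EUR 4,602.22

Profitable loop is EUR → SGD → GBP → EUR:
EUR 795,000.00 ÷ 0.631158 = SGD 1,259,589.52
SGD 1,259,589.52 × 0.567622 = GBP 714,970.72
GBP 714,970.72 ÷ 0.894158 = EUR 799,602.22
Profit = EUR 799,602.22 − EUR 795,000.00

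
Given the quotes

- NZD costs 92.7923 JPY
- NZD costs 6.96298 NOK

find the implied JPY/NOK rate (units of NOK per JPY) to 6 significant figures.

JPY/NOK = 0.0750383

1 JPY ÷ 92.7923 = 0.0107768 NZD
0.0107768 NZD × 6.96298 = 0.0750383 NOK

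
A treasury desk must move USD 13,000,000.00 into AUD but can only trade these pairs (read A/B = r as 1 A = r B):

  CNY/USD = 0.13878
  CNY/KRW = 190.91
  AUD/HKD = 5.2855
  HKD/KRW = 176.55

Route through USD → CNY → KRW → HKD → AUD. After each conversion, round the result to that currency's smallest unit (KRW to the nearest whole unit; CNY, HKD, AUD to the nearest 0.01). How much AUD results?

USD 13,000,000.00 ÷ 0.13878 = CNY 93,673,439.98
CNY 93,673,439.98 × 190.91 = KRW 17,883,196,427
KRW 17,883,196,427 ÷ 176.55 = HKD 101,292,531.45
HKD 101,292,531.45 ÷ 5.2855 = AUD 19,164,228.82

AUD 19,164,228.82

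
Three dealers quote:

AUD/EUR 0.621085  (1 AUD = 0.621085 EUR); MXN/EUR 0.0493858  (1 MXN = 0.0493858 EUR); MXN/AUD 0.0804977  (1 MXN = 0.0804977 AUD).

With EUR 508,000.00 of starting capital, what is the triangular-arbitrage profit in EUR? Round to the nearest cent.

Profit: EUR 6,275.85

Profitable loop is EUR → MXN → AUD → EUR:
EUR 508,000.00 ÷ 0.0493858 = MXN 10,286,357.62
MXN 10,286,357.62 × 0.0804977 = AUD 828,028.13
AUD 828,028.13 × 0.621085 = EUR 514,275.85
Profit = EUR 514,275.85 − EUR 508,000.00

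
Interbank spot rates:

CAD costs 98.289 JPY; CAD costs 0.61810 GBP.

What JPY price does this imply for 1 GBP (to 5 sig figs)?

GBP/JPY = 159.02

1 GBP ÷ 0.61810 = 1.61786 CAD
1.61786 CAD × 98.289 = 159.018 JPY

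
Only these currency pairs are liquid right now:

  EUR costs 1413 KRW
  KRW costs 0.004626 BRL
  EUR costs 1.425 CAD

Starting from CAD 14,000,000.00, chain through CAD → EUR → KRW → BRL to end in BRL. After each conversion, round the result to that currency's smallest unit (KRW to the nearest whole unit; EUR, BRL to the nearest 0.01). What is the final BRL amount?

CAD 14,000,000.00 ÷ 1.425 = EUR 9,824,561.40
EUR 9,824,561.40 × 1413 = KRW 13,882,105,258
KRW 13,882,105,258 × 0.004626 = BRL 64,218,618.92

BRL 64,218,618.92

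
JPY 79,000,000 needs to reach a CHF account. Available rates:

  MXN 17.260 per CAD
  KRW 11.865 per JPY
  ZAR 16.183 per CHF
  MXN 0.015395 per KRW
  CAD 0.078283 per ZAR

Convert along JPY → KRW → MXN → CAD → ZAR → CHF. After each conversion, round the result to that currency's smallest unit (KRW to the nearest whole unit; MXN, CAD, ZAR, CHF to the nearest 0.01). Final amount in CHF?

JPY 79,000,000 × 11.865 = KRW 937,335,000
KRW 937,335,000 × 0.015395 = MXN 14,430,272.33
MXN 14,430,272.33 ÷ 17.260 = CAD 836,052.86
CAD 836,052.86 ÷ 0.078283 = ZAR 10,679,877.62
ZAR 10,679,877.62 ÷ 16.183 = CHF 659,944.24

CHF 659,944.24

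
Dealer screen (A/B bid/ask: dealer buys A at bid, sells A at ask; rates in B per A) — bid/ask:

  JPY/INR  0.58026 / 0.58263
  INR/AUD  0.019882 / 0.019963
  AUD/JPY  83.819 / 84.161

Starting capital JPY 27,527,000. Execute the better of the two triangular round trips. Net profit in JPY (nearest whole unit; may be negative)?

Best loop JPY → AUD → INR → JPY:
JPY 27,527,000 ÷ 84.161 (buy AUD at ask) = AUD 327,075.49
AUD 327,075.49 ÷ 0.019963 (buy INR at ask) = INR 16,384,084.87
INR 16,384,084.87 ÷ 0.58263 (buy JPY at ask) = JPY 28,120,908

Net profit: JPY 593,908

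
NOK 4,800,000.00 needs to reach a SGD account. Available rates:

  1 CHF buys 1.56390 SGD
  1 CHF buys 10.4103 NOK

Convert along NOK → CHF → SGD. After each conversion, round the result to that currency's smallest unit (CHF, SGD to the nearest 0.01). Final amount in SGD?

SGD 721,085.84

NOK 4,800,000.00 ÷ 10.4103 = CHF 461,081.81
CHF 461,081.81 × 1.56390 = SGD 721,085.84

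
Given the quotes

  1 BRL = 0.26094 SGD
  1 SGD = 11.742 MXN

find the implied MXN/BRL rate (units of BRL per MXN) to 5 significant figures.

MXN/BRL = 0.32638

1 MXN ÷ 11.742 = 0.0851644 SGD
0.0851644 SGD ÷ 0.26094 = 0.326375 BRL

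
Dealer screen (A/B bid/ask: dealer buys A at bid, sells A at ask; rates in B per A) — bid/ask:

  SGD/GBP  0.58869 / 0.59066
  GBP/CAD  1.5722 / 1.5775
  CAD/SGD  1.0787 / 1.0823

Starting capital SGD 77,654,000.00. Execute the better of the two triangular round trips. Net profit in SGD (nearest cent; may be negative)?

Net result: SGD -125,932.15 (no profitable arbitrage after spreads)

Best loop SGD → GBP → CAD → SGD:
SGD 77,654,000.00 × 0.58869 (sell SGD at bid) = GBP 45,714,133.26
GBP 45,714,133.26 × 1.5722 (sell GBP at bid) = CAD 71,871,760.31
CAD 71,871,760.31 × 1.0787 (sell CAD at bid) = SGD 77,528,067.85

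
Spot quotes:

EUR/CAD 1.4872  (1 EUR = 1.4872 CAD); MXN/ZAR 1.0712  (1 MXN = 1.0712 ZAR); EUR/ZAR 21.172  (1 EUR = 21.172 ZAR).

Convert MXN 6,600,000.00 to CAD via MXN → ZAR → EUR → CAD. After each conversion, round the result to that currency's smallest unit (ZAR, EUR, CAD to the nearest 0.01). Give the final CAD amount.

MXN 6,600,000.00 × 1.0712 = ZAR 7,069,920.00
ZAR 7,069,920.00 ÷ 21.172 = EUR 333,927.83
EUR 333,927.83 × 1.4872 = CAD 496,617.47

CAD 496,617.47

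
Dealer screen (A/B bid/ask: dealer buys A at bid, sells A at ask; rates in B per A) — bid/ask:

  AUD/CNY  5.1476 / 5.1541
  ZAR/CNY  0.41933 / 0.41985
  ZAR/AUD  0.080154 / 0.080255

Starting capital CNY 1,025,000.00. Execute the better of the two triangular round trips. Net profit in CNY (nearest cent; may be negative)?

Net profit: CNY 14,094.05

Best loop CNY → AUD → ZAR → CNY:
CNY 1,025,000.00 ÷ 5.1541 (buy AUD at ask) = AUD 198,870.80
AUD 198,870.80 ÷ 0.080255 (buy ZAR at ask) = ZAR 2,477,986.44
ZAR 2,477,986.44 × 0.41933 (sell ZAR at bid) = CNY 1,039,094.05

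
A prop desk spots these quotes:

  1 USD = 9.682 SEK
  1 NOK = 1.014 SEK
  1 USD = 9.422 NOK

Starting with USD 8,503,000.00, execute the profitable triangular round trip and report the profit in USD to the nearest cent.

Profitable loop is USD → SEK → NOK → USD:
USD 8,503,000.00 × 9.682 = SEK 82,326,046.00
SEK 82,326,046.00 ÷ 1.014 = NOK 81,189,394.48
NOK 81,189,394.48 ÷ 9.422 = USD 8,617,002.17
Profit = USD 8,617,002.17 − USD 8,503,000.00

Profit: USD 114,002.17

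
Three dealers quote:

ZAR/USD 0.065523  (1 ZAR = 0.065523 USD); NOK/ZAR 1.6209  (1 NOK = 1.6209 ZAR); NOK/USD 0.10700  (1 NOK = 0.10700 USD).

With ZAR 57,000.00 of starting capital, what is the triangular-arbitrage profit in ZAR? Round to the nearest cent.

Profit: ZAR 426.01

Profitable loop is ZAR → NOK → USD → ZAR:
ZAR 57,000.00 ÷ 1.6209 = NOK 35,165.65
NOK 35,165.65 × 0.10700 = USD 3,762.72
USD 3,762.72 ÷ 0.065523 = ZAR 57,426.01
Profit = ZAR 57,426.01 − ZAR 57,000.00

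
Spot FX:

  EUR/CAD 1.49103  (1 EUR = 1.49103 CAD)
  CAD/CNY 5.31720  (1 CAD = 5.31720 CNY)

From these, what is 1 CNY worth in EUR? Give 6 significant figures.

1 CNY ÷ 5.31720 = 0.188069 CAD
0.188069 CAD ÷ 1.49103 = 0.126134 EUR

CNY/EUR = 0.126134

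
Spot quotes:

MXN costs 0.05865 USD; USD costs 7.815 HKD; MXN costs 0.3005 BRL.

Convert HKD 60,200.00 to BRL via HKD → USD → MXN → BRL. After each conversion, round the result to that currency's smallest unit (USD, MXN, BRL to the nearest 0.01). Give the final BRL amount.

HKD 60,200.00 ÷ 7.815 = USD 7,703.13
USD 7,703.13 ÷ 0.05865 = MXN 131,340.66
MXN 131,340.66 × 0.3005 = BRL 39,467.87

BRL 39,467.87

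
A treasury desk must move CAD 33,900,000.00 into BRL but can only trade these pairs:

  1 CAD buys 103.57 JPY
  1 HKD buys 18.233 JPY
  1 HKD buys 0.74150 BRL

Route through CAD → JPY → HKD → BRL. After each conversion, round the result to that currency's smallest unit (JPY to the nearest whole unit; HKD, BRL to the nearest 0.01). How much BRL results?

CAD 33,900,000.00 × 103.57 = JPY 3,511,023,000
JPY 3,511,023,000 ÷ 18.233 = HKD 192,564,196.79
HKD 192,564,196.79 × 0.74150 = BRL 142,786,351.92

BRL 142,786,351.92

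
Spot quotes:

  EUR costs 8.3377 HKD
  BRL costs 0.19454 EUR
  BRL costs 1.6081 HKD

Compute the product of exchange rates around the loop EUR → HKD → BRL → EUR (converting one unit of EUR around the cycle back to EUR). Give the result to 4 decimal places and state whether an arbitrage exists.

1.0087 (arbitrage exists)

Around EUR → HKD → BRL → EUR: 1 × 8.3377 ÷ 1.6081 × 0.19454 = 1.008654
Product > 1; profitable direction is EUR → HKD → BRL → EUR.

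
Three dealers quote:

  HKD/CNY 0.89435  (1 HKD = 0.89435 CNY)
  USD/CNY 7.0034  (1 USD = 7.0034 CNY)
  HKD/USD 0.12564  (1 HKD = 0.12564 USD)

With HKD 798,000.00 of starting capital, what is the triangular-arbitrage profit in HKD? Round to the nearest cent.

Profitable loop is HKD → CNY → USD → HKD:
HKD 798,000.00 × 0.89435 = CNY 713,691.30
CNY 713,691.30 ÷ 7.0034 = USD 101,906.40
USD 101,906.40 ÷ 0.12564 = HKD 811,098.40
Profit = HKD 811,098.40 − HKD 798,000.00

Profit: HKD 13,098.40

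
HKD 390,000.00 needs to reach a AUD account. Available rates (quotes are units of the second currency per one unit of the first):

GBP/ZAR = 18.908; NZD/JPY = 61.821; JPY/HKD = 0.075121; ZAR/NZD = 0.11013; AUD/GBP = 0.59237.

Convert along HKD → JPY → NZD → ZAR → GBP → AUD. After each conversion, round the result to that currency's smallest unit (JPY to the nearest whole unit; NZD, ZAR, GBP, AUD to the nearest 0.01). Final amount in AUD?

AUD 68,080.52

HKD 390,000.00 ÷ 0.075121 = JPY 5,191,624
JPY 5,191,624 ÷ 61.821 = NZD 83,978.32
NZD 83,978.32 ÷ 0.11013 = ZAR 762,538.09
ZAR 762,538.09 ÷ 18.908 = GBP 40,328.86
GBP 40,328.86 ÷ 0.59237 = AUD 68,080.52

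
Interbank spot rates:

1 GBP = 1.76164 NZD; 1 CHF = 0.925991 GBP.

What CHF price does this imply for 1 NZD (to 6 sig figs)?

1 NZD ÷ 1.76164 = 0.567653 GBP
0.567653 GBP ÷ 0.925991 = 0.613022 CHF

NZD/CHF = 0.613022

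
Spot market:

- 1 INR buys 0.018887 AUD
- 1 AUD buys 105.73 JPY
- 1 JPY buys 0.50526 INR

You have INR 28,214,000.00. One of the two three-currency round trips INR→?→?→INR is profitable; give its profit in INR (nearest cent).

Profitable loop is INR → AUD → JPY → INR:
INR 28,214,000.00 × 0.018887 = AUD 532,877.82
AUD 532,877.82 × 105.73 = JPY 56,341,172
JPY 56,341,172 × 0.50526 = INR 28,466,940.41
Profit = INR 28,466,940.41 − INR 28,214,000.00

Profit: INR 252,940.41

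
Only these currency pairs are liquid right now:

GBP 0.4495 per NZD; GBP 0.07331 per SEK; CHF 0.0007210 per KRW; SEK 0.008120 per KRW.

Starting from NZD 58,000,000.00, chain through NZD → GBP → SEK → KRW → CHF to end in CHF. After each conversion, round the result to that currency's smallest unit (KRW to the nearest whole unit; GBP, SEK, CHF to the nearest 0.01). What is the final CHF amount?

CHF 31,577,206.38

NZD 58,000,000.00 × 0.4495 = GBP 26,071,000.00
GBP 26,071,000.00 ÷ 0.07331 = SEK 355,626,790.34
SEK 355,626,790.34 ÷ 0.008120 = KRW 43,796,402,751
KRW 43,796,402,751 × 0.0007210 = CHF 31,577,206.38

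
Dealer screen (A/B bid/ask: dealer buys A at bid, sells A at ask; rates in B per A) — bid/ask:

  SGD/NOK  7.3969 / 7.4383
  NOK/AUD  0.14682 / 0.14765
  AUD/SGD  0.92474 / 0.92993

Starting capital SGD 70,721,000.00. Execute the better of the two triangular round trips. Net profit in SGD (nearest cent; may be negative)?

Net profit: SGD 302,652.66

Best loop SGD → NOK → AUD → SGD:
SGD 70,721,000.00 × 7.3969 (sell SGD at bid) = NOK 523,116,164.90
NOK 523,116,164.90 × 0.14682 (sell NOK at bid) = AUD 76,803,915.33
AUD 76,803,915.33 × 0.92474 (sell AUD at bid) = SGD 71,023,652.66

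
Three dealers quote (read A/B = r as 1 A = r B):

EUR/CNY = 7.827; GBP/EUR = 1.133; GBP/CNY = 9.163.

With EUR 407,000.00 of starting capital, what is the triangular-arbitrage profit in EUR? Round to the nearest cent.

Profitable loop is EUR → GBP → CNY → EUR:
EUR 407,000.00 ÷ 1.133 = GBP 359,223.30
GBP 359,223.30 × 9.163 = CNY 3,291,563.11
CNY 3,291,563.11 ÷ 7.827 = EUR 420,539.56
Profit = EUR 420,539.56 − EUR 407,000.00

Profit: EUR 13,539.56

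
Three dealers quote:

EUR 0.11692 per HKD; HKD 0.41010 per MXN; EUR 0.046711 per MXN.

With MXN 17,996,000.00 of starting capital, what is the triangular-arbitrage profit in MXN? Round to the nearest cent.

Profitable loop is MXN → HKD → EUR → MXN:
MXN 17,996,000.00 × 0.41010 = HKD 7,380,159.60
HKD 7,380,159.60 × 0.11692 = EUR 862,888.26
EUR 862,888.26 ÷ 0.046711 = MXN 18,472,913.46
Profit = MXN 18,472,913.46 − MXN 17,996,000.00

Profit: MXN 476,913.46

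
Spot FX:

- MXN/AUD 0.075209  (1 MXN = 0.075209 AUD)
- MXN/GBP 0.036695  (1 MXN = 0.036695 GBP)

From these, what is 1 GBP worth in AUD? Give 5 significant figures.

GBP/AUD = 2.0496

1 GBP ÷ 0.036695 = 27.2517 MXN
27.2517 MXN × 0.075209 = 2.04957 AUD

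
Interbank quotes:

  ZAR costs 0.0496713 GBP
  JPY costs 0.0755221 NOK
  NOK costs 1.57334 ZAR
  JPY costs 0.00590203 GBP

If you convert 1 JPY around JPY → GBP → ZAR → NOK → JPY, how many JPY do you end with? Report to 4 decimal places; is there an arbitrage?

Around JPY → GBP → ZAR → NOK → JPY: 1 × 0.00590203 ÷ 0.0496713 ÷ 1.57334 ÷ 0.0755221 = 0.999998
Product ≈ 1 (deviation 0.000%, within rounding noise).

1.0000 (no arbitrage)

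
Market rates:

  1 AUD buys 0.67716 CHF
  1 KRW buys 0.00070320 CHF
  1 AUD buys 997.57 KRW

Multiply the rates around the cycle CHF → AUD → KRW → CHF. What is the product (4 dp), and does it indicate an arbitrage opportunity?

Around CHF → AUD → KRW → CHF: 1 ÷ 0.67716 × 997.57 × 0.00070320 = 1.035931
Product > 1; profitable direction is CHF → AUD → KRW → CHF.

1.0359 (arbitrage exists)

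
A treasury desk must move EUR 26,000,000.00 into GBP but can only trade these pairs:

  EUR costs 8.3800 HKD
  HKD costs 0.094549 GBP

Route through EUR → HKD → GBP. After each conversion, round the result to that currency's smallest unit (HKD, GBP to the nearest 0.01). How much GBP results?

GBP 20,600,336.12

EUR 26,000,000.00 × 8.3800 = HKD 217,880,000.00
HKD 217,880,000.00 × 0.094549 = GBP 20,600,336.12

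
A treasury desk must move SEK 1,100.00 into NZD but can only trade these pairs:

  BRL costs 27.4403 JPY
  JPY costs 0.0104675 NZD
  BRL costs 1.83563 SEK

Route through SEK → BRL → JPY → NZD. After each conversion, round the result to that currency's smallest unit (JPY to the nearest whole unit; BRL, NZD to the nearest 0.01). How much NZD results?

NZD 172.13

SEK 1,100.00 ÷ 1.83563 = BRL 599.25
BRL 599.25 × 27.4403 = JPY 16,444
JPY 16,444 × 0.0104675 = NZD 172.13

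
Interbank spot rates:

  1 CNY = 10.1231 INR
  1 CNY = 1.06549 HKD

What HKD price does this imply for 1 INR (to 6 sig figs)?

1 INR ÷ 10.1231 = 0.098784 CNY
0.098784 CNY × 1.06549 = 0.105253 HKD

INR/HKD = 0.105253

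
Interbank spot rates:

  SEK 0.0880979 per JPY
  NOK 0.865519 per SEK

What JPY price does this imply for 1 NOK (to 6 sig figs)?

1 NOK ÷ 0.865519 = 1.15538 SEK
1.15538 SEK ÷ 0.0880979 = 13.1147 JPY

NOK/JPY = 13.1147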